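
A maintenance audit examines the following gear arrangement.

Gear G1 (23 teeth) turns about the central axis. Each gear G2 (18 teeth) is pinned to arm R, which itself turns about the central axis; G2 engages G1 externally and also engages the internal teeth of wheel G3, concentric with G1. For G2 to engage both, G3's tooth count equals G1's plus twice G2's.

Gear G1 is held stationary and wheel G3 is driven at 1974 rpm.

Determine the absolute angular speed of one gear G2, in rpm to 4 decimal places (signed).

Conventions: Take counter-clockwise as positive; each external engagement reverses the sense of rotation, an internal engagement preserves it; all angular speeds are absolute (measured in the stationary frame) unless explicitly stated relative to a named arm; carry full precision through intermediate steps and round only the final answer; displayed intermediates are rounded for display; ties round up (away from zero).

topology: planetary set — G1 23T / G2 18T / G3 59T, arm = carrier (Willis)
normalise by the input: solve with ω_ring = 1, then scale by 1974 rpm
ring teeth: 23 + 2·18 = 59
23(ω_sun−ω_arm) = −59(ω_ring−ω_arm),  ω_sun = 0, ω_ring = 1
23(0−ω_arm) = −59(1−ω_arm)  ⇒  82·ω_arm = 59  ⇒  ω_arm = 59/82
sun–planet mesh: 23·(0−59/82) = −18·(ω_p−ω_arm)  ⇒  ω_p−ω_arm = 1357/1476
ω_p = 59/82 + 1357/1476 = 59/36
scale: ω_p = 59/36 × 1974 rpm = +3235.1667 rpm

+3235.1667 rpm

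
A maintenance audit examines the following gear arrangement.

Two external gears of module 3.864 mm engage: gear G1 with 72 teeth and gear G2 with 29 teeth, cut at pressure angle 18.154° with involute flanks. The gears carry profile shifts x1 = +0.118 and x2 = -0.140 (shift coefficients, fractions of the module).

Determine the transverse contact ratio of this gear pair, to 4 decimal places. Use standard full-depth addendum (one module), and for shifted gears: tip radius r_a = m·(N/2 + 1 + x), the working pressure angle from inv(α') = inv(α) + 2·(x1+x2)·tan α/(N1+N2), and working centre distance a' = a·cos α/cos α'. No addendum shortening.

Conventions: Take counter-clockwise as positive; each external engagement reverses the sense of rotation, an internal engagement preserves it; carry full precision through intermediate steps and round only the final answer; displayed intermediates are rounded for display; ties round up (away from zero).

recognized (one external pair, fixed centres): single-mesh tooth geometry, m = 3.864, N1 = 72, N2 = 29
base radii: r_b1 = 132.179751, r_b2 = 53.239066
tip radii: r_a1 = 143.423952, r_a2 = 59.351040
inv(α') = inv(18.154°) + 2·(+0.118-0.140)·tan α/(72+29) = 0.01090395  ⇒  α' = 18.07753°
a' = a·cos α / cos α' = 195.1320·cos 18.154°/cos 18.07753° = 195.046819
action lengths: √(r_a1²−r_b1²) = 55.668154, √(r_a2²−r_b2²) = 26.232570
base pitch p_b = π·m·cos α = 11.534859
CR = (55.668154 + 26.232570 − 195.046819·sin 18.07753°)/11.534859 = 1.853250
contact ratio ≈ 1.8533

1.8533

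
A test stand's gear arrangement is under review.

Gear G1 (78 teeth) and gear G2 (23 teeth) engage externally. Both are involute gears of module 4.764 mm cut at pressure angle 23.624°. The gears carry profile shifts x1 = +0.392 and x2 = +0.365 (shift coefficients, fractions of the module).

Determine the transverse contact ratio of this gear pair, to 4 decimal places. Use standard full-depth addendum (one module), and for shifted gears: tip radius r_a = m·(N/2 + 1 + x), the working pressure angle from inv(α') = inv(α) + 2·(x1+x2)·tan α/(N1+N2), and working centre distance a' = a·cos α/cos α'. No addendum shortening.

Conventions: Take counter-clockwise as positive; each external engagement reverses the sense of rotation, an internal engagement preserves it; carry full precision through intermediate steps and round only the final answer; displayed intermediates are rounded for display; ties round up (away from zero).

recognized (one external pair, fixed centres): single-mesh tooth geometry, m = 4.764, N1 = 78, N2 = 23
base radii: r_b1 = 170.225357, r_b2 = 50.194657
tip radii: r_a1 = 192.427488, r_a2 = 61.288860
inv(α') = inv(23.624°) + 2·(+0.392+0.365)·tan α/(78+23) = 0.03162809  ⇒  α' = 25.42711°
a' = a·cos α / cos α' = 240.5820·cos 23.624°/cos 25.42711° = 244.061725
action lengths: √(r_a1²−r_b1²) = 89.731075, √(r_a2²−r_b2²) = 35.168463
base pitch p_b = π·m·cos α = 13.712275
CR = (89.731075 + 35.168463 − 244.061725·sin 25.42711°)/13.712275 = 1.466466
contact ratio ≈ 1.4665

1.4665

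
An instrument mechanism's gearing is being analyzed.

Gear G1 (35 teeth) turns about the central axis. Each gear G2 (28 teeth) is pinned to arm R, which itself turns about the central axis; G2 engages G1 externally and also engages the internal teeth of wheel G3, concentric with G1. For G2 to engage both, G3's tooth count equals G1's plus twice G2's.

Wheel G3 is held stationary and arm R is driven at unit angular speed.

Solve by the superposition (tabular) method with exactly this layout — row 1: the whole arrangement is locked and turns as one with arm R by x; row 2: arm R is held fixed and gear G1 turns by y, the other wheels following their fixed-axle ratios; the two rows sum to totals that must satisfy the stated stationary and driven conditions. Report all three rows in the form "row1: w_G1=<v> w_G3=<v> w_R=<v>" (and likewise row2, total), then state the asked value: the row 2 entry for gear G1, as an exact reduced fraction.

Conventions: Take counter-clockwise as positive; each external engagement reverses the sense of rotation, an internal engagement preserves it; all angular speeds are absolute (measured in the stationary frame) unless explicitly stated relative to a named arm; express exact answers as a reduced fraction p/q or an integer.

planetary set (35T centre, 28T on arm, 91T internal) — Willis relation
superposition row 1 [locked train]: every member turns x
row 2 — arm fixed, fixed-axis ratios: sun y, ring −(35/91)·y, arm 0
boundary: total ω_ring = x − (35/91)·y = 0 and total ω_arm = x = 1  ⇒  y = 13/5, x = 1
row 2 ring = −(35/91)·13/5 = -1
totals (row 1 + row 2): sun 1 + 13/5 = 18/5, ring 1 + (-1) = 0, arm 1 + 0 = 1
asked cell (row2, sun) = 13/5

row1: w_G1=1 w_G3=1 w_R=1
row2: w_G1=13/5 w_G3=-1 w_R=0
total: w_G1=18/5 w_G3=0 w_R=1
asked value: 13/5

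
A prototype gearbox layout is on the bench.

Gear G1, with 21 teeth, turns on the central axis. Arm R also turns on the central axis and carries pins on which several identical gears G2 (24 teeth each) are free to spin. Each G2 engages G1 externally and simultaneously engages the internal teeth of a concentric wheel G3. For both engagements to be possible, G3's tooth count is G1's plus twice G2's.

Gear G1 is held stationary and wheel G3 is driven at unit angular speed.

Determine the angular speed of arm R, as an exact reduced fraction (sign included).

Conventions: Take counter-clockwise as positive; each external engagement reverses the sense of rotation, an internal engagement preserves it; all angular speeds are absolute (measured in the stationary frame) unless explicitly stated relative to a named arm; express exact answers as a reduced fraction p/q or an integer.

class = planetary set [G3 = 21+2·24 = 69; Willis about the carrier]
ring teeth: 21 + 2·24 = 69
21(ω_sun−ω_arm) = −69(ω_ring−ω_arm),  ω_sun = 0, ω_ring = 1
21(0−ω_arm) = −69(1−ω_arm)  ⇒  90·ω_arm = 69  ⇒  ω_arm = 23/30
exact speed ratio = 23/30

23/30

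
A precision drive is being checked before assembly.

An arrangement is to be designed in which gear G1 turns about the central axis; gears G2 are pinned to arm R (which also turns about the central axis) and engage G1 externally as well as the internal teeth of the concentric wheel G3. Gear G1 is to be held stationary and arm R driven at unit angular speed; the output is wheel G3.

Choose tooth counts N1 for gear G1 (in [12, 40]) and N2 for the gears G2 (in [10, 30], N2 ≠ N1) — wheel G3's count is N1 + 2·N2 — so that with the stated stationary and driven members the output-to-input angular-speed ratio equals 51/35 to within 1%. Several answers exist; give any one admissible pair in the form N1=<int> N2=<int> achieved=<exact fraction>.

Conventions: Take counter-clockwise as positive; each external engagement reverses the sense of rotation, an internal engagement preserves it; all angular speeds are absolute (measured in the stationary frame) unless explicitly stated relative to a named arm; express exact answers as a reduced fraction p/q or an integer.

N1=32 N2=19 achieved=51/35

design class (target 51/35): planetary set
Willis with ω_sun = 0: ω_ring/ω_arm = (N1+N3)/N3; set equal to 51/35  ⇒  N3/N1 = 1/(51/35 − 1) = 35/16
N3 = N1 + 2·N2  ⇒  N2/N1 = (N3/N1 − 1)/2 = (35/16 − 1)/2 = 19/32
smallest multiple with N1 ≥ 12 and N2 ≥ 10: k = 1  ⇒  N1 = 1·32 = 32, N2 = 1·19 = 19 (N1 ≤ 40, N2 ≤ 30, N2 ≠ N1 ✓), N3 = 32 + 2·19 = 70
check: (N1+N3)/N3 with N1 = 32, N3 = 70 gives 51/35; |achieved − target| = 0 ≤ 51/3500 ✓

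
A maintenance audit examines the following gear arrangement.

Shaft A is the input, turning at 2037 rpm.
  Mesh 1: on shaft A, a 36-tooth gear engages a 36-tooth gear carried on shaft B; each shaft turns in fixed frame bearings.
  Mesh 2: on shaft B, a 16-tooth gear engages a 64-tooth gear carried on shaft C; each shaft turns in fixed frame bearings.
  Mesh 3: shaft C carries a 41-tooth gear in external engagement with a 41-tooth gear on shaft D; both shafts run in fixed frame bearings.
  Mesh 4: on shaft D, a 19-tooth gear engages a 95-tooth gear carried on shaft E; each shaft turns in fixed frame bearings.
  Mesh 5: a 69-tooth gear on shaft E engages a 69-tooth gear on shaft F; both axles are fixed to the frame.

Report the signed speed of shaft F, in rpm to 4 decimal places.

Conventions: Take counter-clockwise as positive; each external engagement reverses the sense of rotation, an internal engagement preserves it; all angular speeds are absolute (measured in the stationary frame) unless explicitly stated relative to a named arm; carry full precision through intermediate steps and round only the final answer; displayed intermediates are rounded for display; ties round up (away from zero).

5-mesh fixed-axis compound train (all bearings frame-fixed)
mesh 1 [36T→36T]: ω = 2037.0000×36/36 = 2037.0000 rpm, sense flips to −
mesh 2 [16T→64T]: ω = 2037.0000×16/64 = 509.2500 rpm, sense flips to +
mesh 3 [41T→41T]: ω = 509.2500×41/41 = 509.2500 rpm, sense flips to −
mesh 4 [19T→95T]: ω = 509.2500×19/95 = 101.8500 rpm, sense flips to +
mesh 5 [69T→69T]: ω = 101.8500×69/69 = 101.8500 rpm, sense flips to −
signed output speed = -101.8500 rpm

-101.8500 rpm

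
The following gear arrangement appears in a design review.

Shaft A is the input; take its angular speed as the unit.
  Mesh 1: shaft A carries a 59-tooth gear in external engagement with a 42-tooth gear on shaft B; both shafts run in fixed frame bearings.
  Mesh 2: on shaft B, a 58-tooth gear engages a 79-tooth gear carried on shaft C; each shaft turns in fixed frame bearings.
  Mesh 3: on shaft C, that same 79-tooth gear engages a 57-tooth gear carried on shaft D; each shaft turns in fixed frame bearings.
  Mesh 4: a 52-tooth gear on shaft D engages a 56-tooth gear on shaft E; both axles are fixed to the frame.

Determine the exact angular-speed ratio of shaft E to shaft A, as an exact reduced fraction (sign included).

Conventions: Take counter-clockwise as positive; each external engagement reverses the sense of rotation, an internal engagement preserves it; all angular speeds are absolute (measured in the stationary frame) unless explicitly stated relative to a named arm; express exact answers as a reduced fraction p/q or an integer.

class = fixed-axis compound train [4 meshes; 4 ratios multiply, 4 sense flips]
mesh 1 [59T→42T]: running ratio 59/42, sense −
mesh 2 [58T→79T]: running ratio 1711/1659, sense +
mesh 3 [79T→57T]: running ratio 1711/1197, sense −
mesh 4 [52T→56T]: running ratio 22243/16758, sense +
ω_out/ω_in = 22243/16758

22243/16758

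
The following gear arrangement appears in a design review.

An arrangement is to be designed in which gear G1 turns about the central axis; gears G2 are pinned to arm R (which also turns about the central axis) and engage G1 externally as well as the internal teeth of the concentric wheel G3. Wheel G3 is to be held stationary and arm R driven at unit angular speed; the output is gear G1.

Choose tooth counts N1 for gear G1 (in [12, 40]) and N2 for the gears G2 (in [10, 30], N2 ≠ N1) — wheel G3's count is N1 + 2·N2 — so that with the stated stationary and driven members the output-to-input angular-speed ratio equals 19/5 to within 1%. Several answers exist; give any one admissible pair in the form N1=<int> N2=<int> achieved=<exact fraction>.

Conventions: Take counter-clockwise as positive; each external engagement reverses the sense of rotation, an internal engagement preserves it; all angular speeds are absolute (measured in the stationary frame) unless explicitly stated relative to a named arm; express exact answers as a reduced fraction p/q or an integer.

N1=20 N2=18 achieved=19/5

class = planetary set [ratio 19/5 wanted; Willis about the carrier]
Willis with ω_ring = 0: ω_sun/ω_arm = (N1+N3)/N1; set equal to 19/5  ⇒  N3/N1 = 19/5 − 1 = 14/5
N3 = N1 + 2·N2  ⇒  N2/N1 = (N3/N1 − 1)/2 = (14/5 − 1)/2 = 9/10
smallest multiple with N1 ≥ 12 and N2 ≥ 10: k = 2  ⇒  N1 = 2·10 = 20, N2 = 2·9 = 18 (N1 ≤ 40, N2 ≤ 30, N2 ≠ N1 ✓), N3 = 20 + 2·18 = 56
check: (N1+N3)/N1 with N1 = 20, N3 = 56 gives 19/5; |achieved − target| = 0 ≤ 19/500 ✓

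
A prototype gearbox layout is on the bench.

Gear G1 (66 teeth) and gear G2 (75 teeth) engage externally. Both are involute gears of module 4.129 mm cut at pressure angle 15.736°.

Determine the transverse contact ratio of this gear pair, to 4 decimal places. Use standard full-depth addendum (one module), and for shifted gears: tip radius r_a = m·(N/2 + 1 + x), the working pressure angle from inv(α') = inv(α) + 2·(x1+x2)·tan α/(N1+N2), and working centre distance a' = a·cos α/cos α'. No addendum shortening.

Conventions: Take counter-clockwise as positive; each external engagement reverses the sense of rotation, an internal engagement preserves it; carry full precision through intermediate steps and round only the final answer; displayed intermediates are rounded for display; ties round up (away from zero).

2.1177

topology: single-mesh involute geometry — m = 4.129, 66T/75T pair
base radii: r_b1 = 131.150297, r_b2 = 149.034428
tip radii: r_a1 = 140.386000, r_a2 = 158.966500
no profile shift: α' = α, a' = a
action lengths: √(r_a1²−r_b1²) = 50.078226, √(r_a2²−r_b2²) = 55.309018
base pitch p_b = π·m·cos α = 12.485479
CR = (50.078226 + 55.309018 − 291.094500·sin 15.73600°)/12.485479 = 2.117731
contact ratio ≈ 2.1177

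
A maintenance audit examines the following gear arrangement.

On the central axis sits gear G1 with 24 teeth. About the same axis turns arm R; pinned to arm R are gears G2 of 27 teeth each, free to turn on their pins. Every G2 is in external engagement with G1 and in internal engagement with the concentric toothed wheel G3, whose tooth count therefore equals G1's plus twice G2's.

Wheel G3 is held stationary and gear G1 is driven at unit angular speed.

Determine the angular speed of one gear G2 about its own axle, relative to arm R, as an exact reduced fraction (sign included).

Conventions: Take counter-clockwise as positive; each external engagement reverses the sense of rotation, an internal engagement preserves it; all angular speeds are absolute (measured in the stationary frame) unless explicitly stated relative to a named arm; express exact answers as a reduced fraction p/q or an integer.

topology: planetary set — G1 24T / G2 27T / G3 78T, arm = carrier (Willis)
ring teeth: 24 + 2·27 = 78
24(ω_sun−ω_arm) = −78(ω_ring−ω_arm),  ω_ring = 0, ω_sun = 1
24(1−ω_arm) = −78(0−ω_arm)  ⇒  102·ω_arm = 24  ⇒  ω_arm = 4/17
sun–planet mesh: 24·(1−4/17) = −27·(ω_p−ω_arm)  ⇒  ω_p−ω_arm = -104/153
exact speed ratio = -104/153

-104/153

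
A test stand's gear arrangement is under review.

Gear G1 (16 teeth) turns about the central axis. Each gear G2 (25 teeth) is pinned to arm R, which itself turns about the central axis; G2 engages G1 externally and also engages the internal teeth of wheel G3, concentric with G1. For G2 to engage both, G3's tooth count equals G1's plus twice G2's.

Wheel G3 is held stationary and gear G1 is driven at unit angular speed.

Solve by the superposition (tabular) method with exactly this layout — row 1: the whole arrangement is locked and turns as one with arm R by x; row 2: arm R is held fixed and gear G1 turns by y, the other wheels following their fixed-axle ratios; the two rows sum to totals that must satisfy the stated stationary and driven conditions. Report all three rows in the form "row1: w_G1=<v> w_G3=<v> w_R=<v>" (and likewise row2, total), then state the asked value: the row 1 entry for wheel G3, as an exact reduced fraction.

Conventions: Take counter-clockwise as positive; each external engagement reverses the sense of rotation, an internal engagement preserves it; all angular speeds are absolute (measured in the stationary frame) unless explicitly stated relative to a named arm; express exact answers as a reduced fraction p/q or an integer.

row1: w_G1=8/41 w_G3=8/41 w_R=8/41
row2: w_G1=33/41 w_G3=-8/41 w_R=0
total: w_G1=1 w_G3=0 w_R=8/41
asked value: 8/41

class = planetary set [G3 = 16+2·25 = 66; Willis about the carrier]
row 1 (train locked, turned with arm): all members turn x
superposition row 2 [arm held]: sun y, ring −(16/66)·y, arm 0
boundary: total ω_ring = x − (16/66)·y = 0 and total ω_sun = x + y = 1  ⇒  y = 33/41, x = 8/41
row 2 ring = −(16/66)·33/41 = -8/41
totals (row 1 + row 2): sun 8/41 + 33/41 = 1, ring 8/41 + (-8/41) = 0, arm 8/41 + 0 = 8/41
asked cell (row1, ring) = 8/41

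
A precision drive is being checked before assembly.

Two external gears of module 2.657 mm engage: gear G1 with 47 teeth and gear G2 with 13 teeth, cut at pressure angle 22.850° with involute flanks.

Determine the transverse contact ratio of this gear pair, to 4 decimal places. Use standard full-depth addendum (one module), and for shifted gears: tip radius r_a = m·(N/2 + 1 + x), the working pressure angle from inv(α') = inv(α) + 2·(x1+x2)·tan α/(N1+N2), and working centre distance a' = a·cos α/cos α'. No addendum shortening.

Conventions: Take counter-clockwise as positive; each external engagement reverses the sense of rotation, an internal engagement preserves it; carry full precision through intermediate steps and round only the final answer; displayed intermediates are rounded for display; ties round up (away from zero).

topology: single-mesh involute geometry — m = 2.657, 47T/13T pair
base radii: r_b1 = 57.539537, r_b2 = 15.915191
tip radii: r_a1 = 65.096500, r_a2 = 19.927500
no profile shift: α' = α, a' = a
action lengths: √(r_a1²−r_b1²) = 30.442667, √(r_a2²−r_b2²) = 11.992162
base pitch p_b = π·m·cos α = 7.692161
CR = (30.442667 + 11.992162 − 79.710000·sin 22.85000°)/7.692161 = 1.492669
contact ratio ≈ 1.4927

1.4927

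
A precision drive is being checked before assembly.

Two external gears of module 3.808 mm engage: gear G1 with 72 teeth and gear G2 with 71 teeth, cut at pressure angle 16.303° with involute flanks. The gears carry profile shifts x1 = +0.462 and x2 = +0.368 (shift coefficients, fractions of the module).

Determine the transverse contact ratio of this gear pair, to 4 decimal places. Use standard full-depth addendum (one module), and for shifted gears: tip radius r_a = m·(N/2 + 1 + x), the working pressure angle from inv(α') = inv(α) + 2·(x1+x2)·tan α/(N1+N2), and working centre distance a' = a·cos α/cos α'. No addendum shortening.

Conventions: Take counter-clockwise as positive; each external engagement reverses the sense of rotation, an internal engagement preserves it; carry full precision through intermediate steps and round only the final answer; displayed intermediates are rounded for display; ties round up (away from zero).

recognized (one external pair, fixed centres): single-mesh tooth geometry, m = 3.808, N1 = 72, N2 = 71
base radii: r_b1 = 131.575773, r_b2 = 129.748332
tip radii: r_a1 = 142.655296, r_a2 = 140.393344
inv(α') = inv(16.303°) + 2·(+0.462+0.368)·tan α/(72+71) = 0.01133147  ⇒  α' = 18.30437°
a' = a·cos α / cos α' = 272.2720·cos 16.303°/cos 18.30437° = 275.251401
action lengths: √(r_a1²−r_b1²) = 55.121225, √(r_a2²−r_b2²) = 53.625194
base pitch p_b = π·m·cos α = 11.482152
CR = (55.121225 + 53.625194 − 275.251401·sin 18.30437°)/11.482152 = 1.942113
contact ratio ≈ 1.9421

1.9421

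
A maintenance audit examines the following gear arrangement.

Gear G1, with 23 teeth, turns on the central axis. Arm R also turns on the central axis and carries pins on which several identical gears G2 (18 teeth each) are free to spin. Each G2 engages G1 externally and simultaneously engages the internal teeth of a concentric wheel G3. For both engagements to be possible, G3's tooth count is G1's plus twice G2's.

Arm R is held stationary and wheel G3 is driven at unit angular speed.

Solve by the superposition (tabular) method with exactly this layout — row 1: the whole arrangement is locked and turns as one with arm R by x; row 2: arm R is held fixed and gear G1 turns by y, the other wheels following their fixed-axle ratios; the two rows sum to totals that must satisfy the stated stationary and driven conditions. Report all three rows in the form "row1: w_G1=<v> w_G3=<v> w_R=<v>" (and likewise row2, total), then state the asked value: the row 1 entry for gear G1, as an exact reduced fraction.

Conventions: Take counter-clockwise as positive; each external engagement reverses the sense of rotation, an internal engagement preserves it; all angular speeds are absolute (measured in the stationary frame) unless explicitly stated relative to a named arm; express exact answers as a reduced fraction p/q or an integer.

row1: w_G1=0 w_G3=0 w_R=0
row2: w_G1=-59/23 w_G3=1 w_R=0
total: w_G1=-59/23 w_G3=1 w_R=0
asked value: 0

class = planetary set [G3 = 23+2·18 = 59; Willis about the carrier]
row 1: whole set turns with the arm by x
row 2 (arm held, sun turns y): ω_ring = −(23/59)·y, ω_arm = 0
boundary: total ω_arm = x = 0 and total ω_ring = x − (23/59)·y = 1  ⇒  y = -59/23, x = 0
row 2 ring = −(23/59)·(-59/23) = 1
totals (row 1 + row 2): sun 0 + (-59/23) = -59/23, ring 0 + 1 = 1, arm 0 + 0 = 0
asked cell (row1, sun) = 0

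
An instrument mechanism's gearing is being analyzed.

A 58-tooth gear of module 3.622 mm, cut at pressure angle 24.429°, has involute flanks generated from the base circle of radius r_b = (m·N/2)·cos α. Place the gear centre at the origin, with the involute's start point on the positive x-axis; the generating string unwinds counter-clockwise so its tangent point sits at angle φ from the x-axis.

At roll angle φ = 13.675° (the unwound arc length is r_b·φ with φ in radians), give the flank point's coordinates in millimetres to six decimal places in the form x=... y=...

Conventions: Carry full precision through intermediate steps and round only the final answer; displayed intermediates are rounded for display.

single-mesh involute tooth geometry (58T wheel at module 3.622)
pitch radius r_p = m·N/2 = 3.622·58/2 = 105.038000
base radius r_b = r_p·cos α = 105.038000·cos 24.429° = 95.634416
roll angle φ = 13.675° = 0.23867378 rad
x = r_b·(cos φ + φ·sin φ) = 98.319662
y = r_b·(sin φ − φ·cos φ) = 0.430954

x=98.319662 y=0.430954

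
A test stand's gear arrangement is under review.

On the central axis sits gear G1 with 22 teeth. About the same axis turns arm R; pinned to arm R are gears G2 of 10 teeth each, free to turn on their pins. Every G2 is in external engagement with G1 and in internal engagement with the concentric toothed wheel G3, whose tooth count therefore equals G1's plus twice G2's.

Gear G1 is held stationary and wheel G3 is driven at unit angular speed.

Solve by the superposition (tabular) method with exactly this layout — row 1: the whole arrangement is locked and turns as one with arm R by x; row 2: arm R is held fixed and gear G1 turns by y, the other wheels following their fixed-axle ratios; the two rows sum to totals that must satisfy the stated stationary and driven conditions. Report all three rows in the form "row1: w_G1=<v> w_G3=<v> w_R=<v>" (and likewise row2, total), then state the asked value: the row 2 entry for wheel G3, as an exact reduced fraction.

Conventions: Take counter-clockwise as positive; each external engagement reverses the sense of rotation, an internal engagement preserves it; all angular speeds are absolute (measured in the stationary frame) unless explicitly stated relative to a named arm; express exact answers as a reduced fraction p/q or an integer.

row1: w_G1=21/32 w_G3=21/32 w_R=21/32
row2: w_G1=-21/32 w_G3=11/32 w_R=0
total: w_G1=0 w_G3=1 w_R=21/32
asked value: 11/32

topology: planetary set — G1 22T / G2 10T / G3 42T, arm = carrier (Willis)
row 1: whole set turns with the arm by x
superposition row 2 [arm held]: sun y, ring −(22/42)·y, arm 0
boundary: total ω_sun = x + y = 0 and total ω_ring = x − (22/42)·y = 1  ⇒  y = -21/32, x = 21/32
row 2 ring = −(22/42)·(-21/32) = 11/32
totals (row 1 + row 2): sun 21/32 + (-21/32) = 0, ring 21/32 + 11/32 = 1, arm 21/32 + 0 = 21/32
asked cell (row2, ring) = 11/32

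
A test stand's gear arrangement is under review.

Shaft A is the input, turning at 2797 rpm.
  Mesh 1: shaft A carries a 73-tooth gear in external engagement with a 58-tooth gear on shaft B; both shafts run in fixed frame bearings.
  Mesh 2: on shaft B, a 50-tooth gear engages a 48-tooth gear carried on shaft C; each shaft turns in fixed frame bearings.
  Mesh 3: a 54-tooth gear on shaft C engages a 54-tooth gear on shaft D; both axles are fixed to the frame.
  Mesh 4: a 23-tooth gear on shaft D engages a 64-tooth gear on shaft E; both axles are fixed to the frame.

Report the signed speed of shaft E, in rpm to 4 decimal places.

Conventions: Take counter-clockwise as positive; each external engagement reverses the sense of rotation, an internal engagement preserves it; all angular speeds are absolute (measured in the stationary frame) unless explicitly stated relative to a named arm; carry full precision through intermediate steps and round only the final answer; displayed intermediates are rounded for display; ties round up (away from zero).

recognized (5 fixed axles, 4 meshes): fixed-axis compound train
mesh 1 [73T→58T]: ω = 2797.0000×73/58 = 3520.3621 rpm, sense flips to −
mesh 2 [50T→48T]: ω = 3520.3621×50/48 = 3667.0438 rpm, sense flips to +
mesh 3 [54T→54T]: ω = 3667.0438×54/54 = 3667.0438 rpm, sense flips to −
mesh 4 [23T→64T]: ω = 3667.0438×23/64 = 1317.8439 rpm, sense flips to +
signed output speed = +1317.8439 rpm

+1317.8439 rpm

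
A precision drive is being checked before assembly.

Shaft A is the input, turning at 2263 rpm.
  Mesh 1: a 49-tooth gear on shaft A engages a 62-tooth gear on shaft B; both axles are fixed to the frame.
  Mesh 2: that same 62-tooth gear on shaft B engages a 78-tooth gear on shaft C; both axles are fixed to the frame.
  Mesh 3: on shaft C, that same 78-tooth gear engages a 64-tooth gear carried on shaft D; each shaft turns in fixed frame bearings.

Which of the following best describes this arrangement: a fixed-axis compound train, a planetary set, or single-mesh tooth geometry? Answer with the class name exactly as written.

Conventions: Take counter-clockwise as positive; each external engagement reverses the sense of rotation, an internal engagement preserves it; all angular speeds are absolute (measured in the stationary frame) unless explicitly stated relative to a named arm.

topology: fixed-axis compound train — 3 meshes, A→D
classification: fixed-axis compound train

fixed-axis compound train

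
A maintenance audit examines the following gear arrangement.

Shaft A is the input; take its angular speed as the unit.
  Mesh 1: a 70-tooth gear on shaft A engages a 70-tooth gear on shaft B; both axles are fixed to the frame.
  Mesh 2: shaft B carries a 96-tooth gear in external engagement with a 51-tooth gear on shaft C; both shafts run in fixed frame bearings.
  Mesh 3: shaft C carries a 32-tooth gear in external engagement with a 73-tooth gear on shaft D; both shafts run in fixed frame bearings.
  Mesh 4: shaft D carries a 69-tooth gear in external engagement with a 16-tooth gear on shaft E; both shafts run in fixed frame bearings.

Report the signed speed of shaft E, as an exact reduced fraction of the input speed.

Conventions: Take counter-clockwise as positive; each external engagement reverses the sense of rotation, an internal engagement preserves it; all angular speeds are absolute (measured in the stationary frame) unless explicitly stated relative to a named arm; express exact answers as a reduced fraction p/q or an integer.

4-mesh fixed-axis compound train (all bearings frame-fixed)
mesh 1 [70T→70T]: |ω|/ω_in = 1×70/70 = 1, sense flips to −
mesh 2 [96T→51T]: |ω|/ω_in = 1×96/51 = 32/17, sense flips to +
mesh 3 [32T→73T]: |ω|/ω_in = (32/17)×32/73 = 1024/1241, sense flips to −
mesh 4 [69T→16T]: |ω|/ω_in = (1024/1241)×69/16 = 4416/1241, sense flips to +
signed output speed (× input speed) = 4416/1241

4416/1241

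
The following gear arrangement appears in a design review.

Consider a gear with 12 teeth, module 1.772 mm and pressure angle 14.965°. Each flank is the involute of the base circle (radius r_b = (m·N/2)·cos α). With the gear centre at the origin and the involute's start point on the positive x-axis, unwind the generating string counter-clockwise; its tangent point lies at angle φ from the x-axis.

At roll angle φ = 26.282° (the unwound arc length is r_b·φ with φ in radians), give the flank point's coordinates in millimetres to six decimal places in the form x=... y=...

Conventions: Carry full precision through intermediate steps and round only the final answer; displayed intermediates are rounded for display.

class = single-mesh tooth geometry [base-circle involute, m = 1.772, 12T]
pitch radius r_p = m·N/2 = 1.772·12/2 = 10.632000
base radius r_b = r_p·cos α = 10.632000·cos 14.965° = 10.271402
roll angle φ = 26.282° = 0.45870743 rad
x = r_b·(cos φ + φ·sin φ) = 11.295835
y = r_b·(sin φ − φ·cos φ) = 0.323556

x=11.295835 y=0.323556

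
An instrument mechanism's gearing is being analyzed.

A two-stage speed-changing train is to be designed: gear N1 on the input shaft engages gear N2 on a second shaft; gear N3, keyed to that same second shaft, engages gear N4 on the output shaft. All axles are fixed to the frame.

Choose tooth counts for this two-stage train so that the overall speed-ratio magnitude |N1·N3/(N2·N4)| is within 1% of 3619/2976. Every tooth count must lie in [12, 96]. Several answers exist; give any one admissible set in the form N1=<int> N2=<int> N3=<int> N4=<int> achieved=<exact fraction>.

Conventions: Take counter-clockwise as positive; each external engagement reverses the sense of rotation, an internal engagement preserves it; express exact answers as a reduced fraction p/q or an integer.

topology: fixed-axis compound train — 2 stages, target 3619/2976
target = 3619/2976 in lowest terms: an exact hit needs N1·N3 = k·3619 and N2·N4 = k·2976 for one integer k, every count in [12, 96]; additionally prefer no 1:1 stage (N1 ≠ N2, N3 ≠ N4)
k = 1: N1·N3 = 3619 = 47·77, N2·N4 = 2976 = 31·96
achieved = 47·77/(31·96) = 3619/2976; |achieved − target| = 0 ≤ 3619/297600 ✓

N1=47 N2=31 N3=77 N4=96 achieved=3619/2976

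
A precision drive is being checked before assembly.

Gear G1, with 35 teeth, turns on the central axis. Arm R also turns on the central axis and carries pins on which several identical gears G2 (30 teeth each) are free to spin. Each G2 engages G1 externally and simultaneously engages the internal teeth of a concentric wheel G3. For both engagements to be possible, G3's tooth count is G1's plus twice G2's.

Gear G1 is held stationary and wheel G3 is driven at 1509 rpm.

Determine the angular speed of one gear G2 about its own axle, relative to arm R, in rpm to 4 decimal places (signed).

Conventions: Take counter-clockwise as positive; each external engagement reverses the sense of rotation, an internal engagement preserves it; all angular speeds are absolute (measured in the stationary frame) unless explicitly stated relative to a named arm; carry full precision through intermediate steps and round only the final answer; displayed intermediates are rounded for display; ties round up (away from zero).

+1286.5192 rpm

recognized (axles ride arm R): planetary set, 35/30/95 teeth
normalise by the input: solve with ω_ring = 1, then scale by 1509 rpm
ring teeth: 35 + 2·30 = 95
35(ω_sun−ω_arm) = −95(ω_ring−ω_arm),  ω_sun = 0, ω_ring = 1
35(0−ω_arm) = −95(1−ω_arm)  ⇒  130·ω_arm = 95  ⇒  ω_arm = 19/26
sun–planet mesh: 35·(0−19/26) = −30·(ω_p−ω_arm)  ⇒  ω_p−ω_arm = 133/156
scale: ω_p−ω_arm = 133/156 × 1509 rpm = +1286.5192 rpm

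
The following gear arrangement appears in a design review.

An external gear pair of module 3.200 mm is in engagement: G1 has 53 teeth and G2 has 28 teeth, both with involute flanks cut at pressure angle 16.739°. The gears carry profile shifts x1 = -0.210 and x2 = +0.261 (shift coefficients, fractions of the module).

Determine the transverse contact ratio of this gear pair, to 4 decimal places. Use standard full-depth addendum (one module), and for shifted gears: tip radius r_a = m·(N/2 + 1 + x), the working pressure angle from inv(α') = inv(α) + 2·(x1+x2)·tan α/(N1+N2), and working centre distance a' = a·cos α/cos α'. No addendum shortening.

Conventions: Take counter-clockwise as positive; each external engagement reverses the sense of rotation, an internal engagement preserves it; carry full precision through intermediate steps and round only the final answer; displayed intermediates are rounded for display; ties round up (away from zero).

1.8245

class = single-mesh tooth geometry [involute pair 53T × 28T, m = 3.200]
base radii: r_b1 = 81.206742, r_b2 = 42.901675
tip radii: r_a1 = 87.328000, r_a2 = 48.835200
inv(α') = inv(16.739°) + 2·(-0.210+0.261)·tan α/(53+28) = 0.00898454  ⇒  α' = 16.97534°
a' = a·cos α / cos α' = 129.6000·cos 16.739°/cos 16.97534° = 129.762086
action lengths: √(r_a1²−r_b1²) = 32.119226, √(r_a2²−r_b2²) = 23.330732
base pitch p_b = π·m·cos α = 9.627113
CR = (32.119226 + 23.330732 − 129.762086·sin 16.97534°)/9.627113 = 1.824494
contact ratio ≈ 1.8245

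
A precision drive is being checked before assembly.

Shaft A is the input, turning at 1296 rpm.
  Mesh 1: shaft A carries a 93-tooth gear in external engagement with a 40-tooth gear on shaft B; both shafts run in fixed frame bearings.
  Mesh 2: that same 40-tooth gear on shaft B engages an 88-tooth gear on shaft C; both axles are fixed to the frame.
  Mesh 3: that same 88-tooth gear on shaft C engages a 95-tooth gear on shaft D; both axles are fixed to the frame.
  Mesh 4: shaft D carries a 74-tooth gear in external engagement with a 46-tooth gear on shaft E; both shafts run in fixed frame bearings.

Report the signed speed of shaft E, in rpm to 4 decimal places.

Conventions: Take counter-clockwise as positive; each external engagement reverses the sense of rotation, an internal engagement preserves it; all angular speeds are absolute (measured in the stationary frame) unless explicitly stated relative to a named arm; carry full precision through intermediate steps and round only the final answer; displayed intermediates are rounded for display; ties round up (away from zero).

+2040.9776 rpm

4-mesh fixed-axis compound train (all bearings frame-fixed)
mesh 1 [93T→40T]: ω = 1296.0000×93/40 = 3013.2000 rpm, sense flips to −
mesh 2 [40T→88T]: ω = 3013.2000×40/88 = 1369.6364 rpm, sense flips to +
mesh 3 [88T→95T]: ω = 1369.6364×88/95 = 1268.7158 rpm, sense flips to −
mesh 4 [74T→46T]: ω = 1268.7158×74/46 = 2040.9776 rpm, sense flips to +
signed output speed = +2040.9776 rpm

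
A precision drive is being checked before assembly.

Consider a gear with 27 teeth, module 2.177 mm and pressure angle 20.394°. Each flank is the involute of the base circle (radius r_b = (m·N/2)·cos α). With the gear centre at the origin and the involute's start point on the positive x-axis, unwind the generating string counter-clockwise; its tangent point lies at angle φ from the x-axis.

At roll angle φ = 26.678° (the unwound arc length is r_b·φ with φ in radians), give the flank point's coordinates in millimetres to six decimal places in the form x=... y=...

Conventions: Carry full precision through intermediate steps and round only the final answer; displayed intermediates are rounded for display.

x=30.373554 y=0.906996

topology: single-mesh involute geometry — m = 2.177, N = 27
pitch radius r_p = m·N/2 = 2.177·27/2 = 29.389500
base radius r_b = r_p·cos α = 29.389500·cos 20.394° = 27.547322
roll angle φ = 26.678° = 0.46561894 rad
x = r_b·(cos φ + φ·sin φ) = 30.373554
y = r_b·(sin φ − φ·cos φ) = 0.906996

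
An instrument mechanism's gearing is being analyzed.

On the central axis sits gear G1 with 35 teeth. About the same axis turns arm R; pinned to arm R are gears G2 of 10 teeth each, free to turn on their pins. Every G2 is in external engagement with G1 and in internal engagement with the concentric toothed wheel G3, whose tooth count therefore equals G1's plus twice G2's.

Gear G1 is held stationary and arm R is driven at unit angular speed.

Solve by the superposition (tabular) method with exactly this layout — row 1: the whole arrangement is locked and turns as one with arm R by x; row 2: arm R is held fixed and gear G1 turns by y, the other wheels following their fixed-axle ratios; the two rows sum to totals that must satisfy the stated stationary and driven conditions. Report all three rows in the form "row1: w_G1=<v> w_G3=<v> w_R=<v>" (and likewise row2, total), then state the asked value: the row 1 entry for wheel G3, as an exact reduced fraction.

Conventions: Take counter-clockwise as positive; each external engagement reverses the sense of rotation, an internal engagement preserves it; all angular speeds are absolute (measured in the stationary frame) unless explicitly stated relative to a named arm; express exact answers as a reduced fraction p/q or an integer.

planetary set (35T centre, 10T on arm, 55T internal) — Willis relation
row 1 (train locked, turned with arm): all members turn x
superposition row 2 [arm held]: sun y, ring −(35/55)·y, arm 0
boundary: total ω_sun = x + y = 0 and total ω_arm = x = 1  ⇒  y = -1, x = 1
row 2 ring = −(35/55)·(-1) = 7/11
totals (row 1 + row 2): sun 1 + (-1) = 0, ring 1 + 7/11 = 18/11, arm 1 + 0 = 1
asked cell (row1, ring) = 1

row1: w_G1=1 w_G3=1 w_R=1
row2: w_G1=-1 w_G3=7/11 w_R=0
total: w_G1=0 w_G3=18/11 w_R=1
asked value: 1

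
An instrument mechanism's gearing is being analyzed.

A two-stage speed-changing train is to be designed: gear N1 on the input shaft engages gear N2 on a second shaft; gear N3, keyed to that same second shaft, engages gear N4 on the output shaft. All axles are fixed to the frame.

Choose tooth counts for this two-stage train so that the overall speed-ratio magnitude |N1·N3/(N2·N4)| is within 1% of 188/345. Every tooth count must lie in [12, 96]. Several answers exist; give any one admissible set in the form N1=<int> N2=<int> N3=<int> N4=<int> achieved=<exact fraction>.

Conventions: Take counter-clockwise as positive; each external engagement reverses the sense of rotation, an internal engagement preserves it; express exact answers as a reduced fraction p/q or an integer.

topology: fixed-axis compound train — 2 stages, target 188/345
target = 188/345 in lowest terms: an exact hit needs N1·N3 = k·188 and N2·N4 = k·345 for one integer k, every count in [12, 96]; additionally prefer no 1:1 stage (N1 ≠ N2, N3 ≠ N4)
k = 1…2: no 1:1-free in-range split of k·188 and k·345 into factor pairs; take k = 3
k = 3: N1·N3 = 564 = 12·47, N2·N4 = 1035 = 15·69
achieved = 12·47/(15·69) = 188/345; |achieved − target| = 0 ≤ 47/8625 ✓

N1=12 N2=15 N3=47 N4=69 achieved=188/345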